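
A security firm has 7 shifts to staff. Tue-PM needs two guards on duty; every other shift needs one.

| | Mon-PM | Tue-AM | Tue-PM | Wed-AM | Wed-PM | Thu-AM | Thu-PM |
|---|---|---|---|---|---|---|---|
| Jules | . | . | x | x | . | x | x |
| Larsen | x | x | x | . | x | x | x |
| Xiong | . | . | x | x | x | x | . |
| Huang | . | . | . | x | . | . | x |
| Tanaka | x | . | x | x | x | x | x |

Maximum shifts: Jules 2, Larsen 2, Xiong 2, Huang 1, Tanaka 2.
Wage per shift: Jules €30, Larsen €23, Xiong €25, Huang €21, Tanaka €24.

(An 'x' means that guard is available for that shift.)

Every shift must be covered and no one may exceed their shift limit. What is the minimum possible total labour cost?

€195

Tue-AM can only be covered by Larsen, so that assignment is forced.
Picking the cheapest available guard for each shift independently would cost €181, but that ignores the shift limits.
An optimal schedule: Mon-PM→Larsen, Tue-AM→Larsen, Tue-PM→Xiong+Jules, Wed-AM→Huang, Wed-PM→Tanaka, Thu-AM→Xiong, Thu-PM→Tanaka.
Total: 23 + 23 + 25 + 30 + 21 + 24 + 25 + 24 = €195.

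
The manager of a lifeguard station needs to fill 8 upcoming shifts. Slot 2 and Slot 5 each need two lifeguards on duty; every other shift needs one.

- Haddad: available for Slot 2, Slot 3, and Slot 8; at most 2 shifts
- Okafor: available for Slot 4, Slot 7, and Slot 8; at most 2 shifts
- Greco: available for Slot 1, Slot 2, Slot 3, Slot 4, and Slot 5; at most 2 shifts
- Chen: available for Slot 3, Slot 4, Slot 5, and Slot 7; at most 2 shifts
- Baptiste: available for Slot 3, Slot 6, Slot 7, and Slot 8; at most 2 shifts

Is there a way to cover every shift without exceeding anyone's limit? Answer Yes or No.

No

Total capacity is 10 and 10 slots are needed, so capacity alone doesn't rule it out.
Shifts {Slot 1, Slot 2, Slot 5} need 5 worker-slots in total, but the lifeguards available for any of those shifts (Haddad, Greco, and Chen) can supply at most 4 among them. So no valid schedule exists.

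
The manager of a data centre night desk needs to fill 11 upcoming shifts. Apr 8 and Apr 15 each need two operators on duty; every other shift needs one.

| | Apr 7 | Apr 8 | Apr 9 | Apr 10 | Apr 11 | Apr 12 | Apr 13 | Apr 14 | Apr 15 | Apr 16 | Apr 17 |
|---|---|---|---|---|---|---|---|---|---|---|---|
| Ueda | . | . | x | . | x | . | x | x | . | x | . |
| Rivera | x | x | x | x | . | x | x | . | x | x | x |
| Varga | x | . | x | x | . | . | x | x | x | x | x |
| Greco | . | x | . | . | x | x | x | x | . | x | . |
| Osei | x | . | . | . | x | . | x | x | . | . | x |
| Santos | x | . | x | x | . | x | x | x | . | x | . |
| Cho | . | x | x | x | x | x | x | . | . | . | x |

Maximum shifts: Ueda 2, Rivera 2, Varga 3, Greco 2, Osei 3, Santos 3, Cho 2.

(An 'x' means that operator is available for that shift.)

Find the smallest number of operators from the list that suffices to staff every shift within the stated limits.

5

13 slots to fill and no one can take more than 3, so at least ⌈13/3⌉ = 5 operators are needed.
Rivera, Varga, Greco, Osei, and Santos alone can cover everything: Apr 7→Osei, Apr 8→Rivera+Greco, Apr 9→Varga, Apr 10→Varga, Apr 11→Greco, Apr 12→Santos, Apr 13→Santos, Apr 14→Osei, Apr 15→Rivera+Varga, Apr 16→Santos, Apr 17→Osei.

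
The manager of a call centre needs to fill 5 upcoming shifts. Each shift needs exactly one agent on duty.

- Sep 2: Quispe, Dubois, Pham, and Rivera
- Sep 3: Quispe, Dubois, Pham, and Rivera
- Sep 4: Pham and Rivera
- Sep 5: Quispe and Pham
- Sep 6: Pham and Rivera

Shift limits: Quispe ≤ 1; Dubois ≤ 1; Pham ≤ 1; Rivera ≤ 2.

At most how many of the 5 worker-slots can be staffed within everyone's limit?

5

Total capacity across all agents is 1+1+1+2 = 5, and 5 slots are needed, so at most 5 can be filled.
An assignment achieving 5: Sep 2→Dubois, Sep 3→Rivera, Sep 4→Pham, Sep 5→Quispe, Sep 6→Rivera.
Loads: Quispe 1/1, Dubois 1/1, Pham 1/1, Rivera 2/2.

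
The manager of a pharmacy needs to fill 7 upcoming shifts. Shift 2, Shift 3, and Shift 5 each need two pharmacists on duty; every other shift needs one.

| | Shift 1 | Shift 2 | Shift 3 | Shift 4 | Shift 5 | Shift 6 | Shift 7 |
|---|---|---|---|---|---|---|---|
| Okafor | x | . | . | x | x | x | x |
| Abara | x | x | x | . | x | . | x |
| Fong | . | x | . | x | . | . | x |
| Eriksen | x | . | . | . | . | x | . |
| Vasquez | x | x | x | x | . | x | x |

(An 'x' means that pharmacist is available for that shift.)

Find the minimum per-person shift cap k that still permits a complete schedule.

2

With 5 pharmacists and 10 worker-slots to fill, someone must work at least ⌈10/5⌉ = 2 shifts, so k ≥ 2.
k = 2 works: Shift 1→Eriksen, Shift 2→Fong+Vasquez, Shift 3→Abara+Vasquez, Shift 4→Okafor, Shift 5→Okafor+Abara, Shift 6→Eriksen, Shift 7→Fong.
Loads: Okafor 2, Abara 2, Fong 2, Eriksen 2, Vasquez 2 — all ≤ 2.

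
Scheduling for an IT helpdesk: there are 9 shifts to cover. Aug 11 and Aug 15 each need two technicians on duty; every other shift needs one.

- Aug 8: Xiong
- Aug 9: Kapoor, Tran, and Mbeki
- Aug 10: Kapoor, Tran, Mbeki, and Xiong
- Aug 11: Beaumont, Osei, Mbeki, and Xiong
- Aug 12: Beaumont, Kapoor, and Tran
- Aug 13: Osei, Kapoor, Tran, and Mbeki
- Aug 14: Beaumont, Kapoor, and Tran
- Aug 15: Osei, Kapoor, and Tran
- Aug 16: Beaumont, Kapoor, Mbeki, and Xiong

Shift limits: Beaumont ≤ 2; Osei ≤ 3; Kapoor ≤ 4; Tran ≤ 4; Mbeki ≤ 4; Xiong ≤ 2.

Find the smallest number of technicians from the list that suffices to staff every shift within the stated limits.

4

11 slots to fill and no one can take more than 4, so at least ⌈11/4⌉ = 3 technicians are needed.
No set of 3 technicians can cover every shift (each such set leaves at least one shift with no one available or exceeds a cap).
Beaumont, Osei, Kapoor, and Xiong alone can cover everything: Aug 8→Xiong, Aug 9→Kapoor, Aug 10→Kapoor, Aug 11→Osei+Xiong, Aug 12→Beaumont, Aug 13→Osei, Aug 14→Beaumont, Aug 15→Osei+Kapoor, Aug 16→Kapoor.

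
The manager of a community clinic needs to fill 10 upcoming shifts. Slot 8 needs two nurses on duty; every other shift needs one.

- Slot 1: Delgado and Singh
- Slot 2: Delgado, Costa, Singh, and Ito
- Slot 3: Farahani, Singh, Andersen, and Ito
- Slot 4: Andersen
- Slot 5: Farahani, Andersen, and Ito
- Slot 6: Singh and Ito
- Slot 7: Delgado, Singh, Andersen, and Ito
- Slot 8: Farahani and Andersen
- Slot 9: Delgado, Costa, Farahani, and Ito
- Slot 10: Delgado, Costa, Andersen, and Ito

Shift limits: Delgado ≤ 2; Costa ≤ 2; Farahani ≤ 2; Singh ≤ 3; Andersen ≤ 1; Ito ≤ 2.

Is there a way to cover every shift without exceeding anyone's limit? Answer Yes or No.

No

Total capacity is 12 and 11 slots are needed, so capacity alone doesn't rule it out.
Shifts {Slot 4, Slot 8} need 3 worker-slots in total, but the nurses available for any of those shifts (Farahani and Andersen) can supply at most 2 among them. So no valid schedule exists.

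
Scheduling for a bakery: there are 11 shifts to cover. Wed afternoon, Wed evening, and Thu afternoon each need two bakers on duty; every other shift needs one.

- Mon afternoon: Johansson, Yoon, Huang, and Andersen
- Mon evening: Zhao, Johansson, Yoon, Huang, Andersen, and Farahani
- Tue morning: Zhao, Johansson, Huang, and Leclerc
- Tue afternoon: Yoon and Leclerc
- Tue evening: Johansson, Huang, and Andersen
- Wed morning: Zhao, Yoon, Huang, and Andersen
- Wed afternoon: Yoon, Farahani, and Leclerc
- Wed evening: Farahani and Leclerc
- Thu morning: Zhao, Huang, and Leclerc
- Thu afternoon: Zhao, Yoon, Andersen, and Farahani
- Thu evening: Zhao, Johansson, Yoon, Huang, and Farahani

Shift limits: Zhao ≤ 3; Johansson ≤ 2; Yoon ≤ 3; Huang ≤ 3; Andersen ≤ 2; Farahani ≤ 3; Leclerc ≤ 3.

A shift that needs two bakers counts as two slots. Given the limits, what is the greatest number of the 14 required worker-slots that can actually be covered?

Total capacity across all bakers is 3+2+3+3+2+3+3 = 19, and 14 slots are needed, so at most 14 can be filled.
An assignment achieving 14: Mon afternoon→Johansson, Mon evening→Huang, Tue morning→Zhao, Tue afternoon→Yoon, Tue evening→Johansson, Wed morning→Zhao, Wed afternoon→Yoon+Farahani, Wed evening→Farahani+Leclerc, Thu morning→Zhao, Thu afternoon→Yoon+Andersen, Thu evening→Huang.
Loads: Zhao 3/3, Johansson 2/2, Yoon 3/3, Huang 2/3, Andersen 1/2, Farahani 2/3, Leclerc 1/3.

14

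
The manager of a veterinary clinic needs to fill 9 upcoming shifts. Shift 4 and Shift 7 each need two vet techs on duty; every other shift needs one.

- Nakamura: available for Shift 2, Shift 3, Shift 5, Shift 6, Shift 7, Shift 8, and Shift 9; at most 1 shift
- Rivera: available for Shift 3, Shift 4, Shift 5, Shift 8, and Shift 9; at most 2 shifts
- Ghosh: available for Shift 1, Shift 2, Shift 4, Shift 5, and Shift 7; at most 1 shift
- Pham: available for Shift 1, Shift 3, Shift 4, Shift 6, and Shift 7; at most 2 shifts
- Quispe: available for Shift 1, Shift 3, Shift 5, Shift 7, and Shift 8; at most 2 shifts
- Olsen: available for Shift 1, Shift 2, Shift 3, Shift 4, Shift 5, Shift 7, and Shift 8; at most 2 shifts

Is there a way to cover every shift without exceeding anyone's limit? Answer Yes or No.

No

Total capacity is 1+2+1+2+2+2 = 10 but 11 worker-slots are needed — infeasible.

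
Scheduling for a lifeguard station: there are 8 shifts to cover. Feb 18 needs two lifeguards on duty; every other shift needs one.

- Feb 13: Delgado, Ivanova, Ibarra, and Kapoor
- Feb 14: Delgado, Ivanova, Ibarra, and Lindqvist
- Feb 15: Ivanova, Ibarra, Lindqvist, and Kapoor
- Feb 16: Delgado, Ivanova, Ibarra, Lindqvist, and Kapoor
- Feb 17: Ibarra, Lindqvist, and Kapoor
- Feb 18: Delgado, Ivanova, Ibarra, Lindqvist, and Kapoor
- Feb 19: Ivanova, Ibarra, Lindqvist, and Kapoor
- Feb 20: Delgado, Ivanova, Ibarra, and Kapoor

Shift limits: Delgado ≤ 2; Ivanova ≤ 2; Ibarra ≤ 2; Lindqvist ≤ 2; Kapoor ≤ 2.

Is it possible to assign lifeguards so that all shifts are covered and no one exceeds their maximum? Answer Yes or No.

One valid schedule: Feb 13→Delgado, Feb 14→Delgado, Feb 15→Ivanova, Feb 16→Lindqvist, Feb 17→Ibarra, Feb 18→Lindqvist+Kapoor, Feb 19→Ivanova, Feb 20→Ibarra.
Loads: Delgado 2/2, Ivanova 2/2, Ibarra 2/2, Lindqvist 2/2, Kapoor 1/2 — all within limits.

Yes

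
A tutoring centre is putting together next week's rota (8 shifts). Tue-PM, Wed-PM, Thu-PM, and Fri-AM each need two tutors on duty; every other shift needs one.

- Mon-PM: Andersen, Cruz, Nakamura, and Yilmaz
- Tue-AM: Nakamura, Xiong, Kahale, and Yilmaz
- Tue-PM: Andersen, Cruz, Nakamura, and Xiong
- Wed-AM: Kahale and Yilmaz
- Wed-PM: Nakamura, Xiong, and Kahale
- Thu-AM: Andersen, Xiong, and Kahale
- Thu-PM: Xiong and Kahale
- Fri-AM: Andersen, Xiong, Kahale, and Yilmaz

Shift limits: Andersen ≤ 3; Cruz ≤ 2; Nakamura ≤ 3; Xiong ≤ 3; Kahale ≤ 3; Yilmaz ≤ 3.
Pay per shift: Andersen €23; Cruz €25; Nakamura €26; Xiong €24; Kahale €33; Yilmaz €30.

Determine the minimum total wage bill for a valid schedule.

€306

Thu-PM can only be covered by Xiong and Kahale, so that assignment is forced.
Picking the cheapest available tutor for each shift independently would cost €301, but that ignores the shift limits.
An optimal schedule: Mon-PM→Cruz, Tue-AM→Nakamura, Tue-PM→Andersen+Cruz, Wed-AM→Yilmaz, Wed-PM→Xiong+Nakamura, Thu-AM→Andersen, Thu-PM→Xiong+Kahale, Fri-AM→Andersen+Xiong.
Total: 25 + 26 + 23 + 25 + 30 + 24 + 26 + 23 + 24 + 33 + 23 + 24 = €306.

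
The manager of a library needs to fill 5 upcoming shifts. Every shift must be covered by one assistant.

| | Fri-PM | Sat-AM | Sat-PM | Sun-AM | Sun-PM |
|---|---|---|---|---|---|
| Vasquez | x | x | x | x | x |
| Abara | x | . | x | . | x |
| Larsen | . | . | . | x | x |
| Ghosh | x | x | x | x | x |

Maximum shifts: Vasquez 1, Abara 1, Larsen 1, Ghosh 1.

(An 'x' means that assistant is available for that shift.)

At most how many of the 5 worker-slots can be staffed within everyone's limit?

Total capacity across all assistants is 1+1+1+1 = 4, and 5 slots are needed, so at most 4 can be filled.
An assignment achieving 4: Fri-PM→Abara, Sat-AM→Vasquez, Sat-PM→Ghosh, Sun-AM→Larsen.
Loads: Vasquez 1/1, Abara 1/1, Larsen 1/1, Ghosh 1/1.

4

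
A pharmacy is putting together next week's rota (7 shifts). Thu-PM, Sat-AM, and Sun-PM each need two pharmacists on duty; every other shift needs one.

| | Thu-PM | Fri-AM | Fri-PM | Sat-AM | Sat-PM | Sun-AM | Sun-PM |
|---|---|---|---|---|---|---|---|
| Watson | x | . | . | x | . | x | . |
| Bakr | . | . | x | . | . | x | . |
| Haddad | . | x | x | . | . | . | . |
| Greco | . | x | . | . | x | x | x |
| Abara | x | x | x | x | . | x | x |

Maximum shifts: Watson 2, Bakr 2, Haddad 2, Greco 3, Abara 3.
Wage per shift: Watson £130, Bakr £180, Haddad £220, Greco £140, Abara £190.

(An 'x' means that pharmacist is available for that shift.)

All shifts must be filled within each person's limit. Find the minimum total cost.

£1610

Thu-PM can only be covered by Watson and Abara, so that assignment is forced.
Sat-AM can only be covered by Watson and Abara, so that assignment is forced.
Sat-PM can only be covered by Greco, so that assignment is forced.
Picking the cheapest available pharmacist for each shift independently would cost £1560, but that ignores the shift limits.
An optimal schedule: Thu-PM→Watson+Abara, Fri-AM→Greco, Fri-PM→Bakr, Sat-AM→Watson+Abara, Sat-PM→Greco, Sun-AM→Bakr, Sun-PM→Greco+Abara.
Total: 130 + 190 + 140 + 180 + 130 + 190 + 140 + 180 + 140 + 190 = £1610.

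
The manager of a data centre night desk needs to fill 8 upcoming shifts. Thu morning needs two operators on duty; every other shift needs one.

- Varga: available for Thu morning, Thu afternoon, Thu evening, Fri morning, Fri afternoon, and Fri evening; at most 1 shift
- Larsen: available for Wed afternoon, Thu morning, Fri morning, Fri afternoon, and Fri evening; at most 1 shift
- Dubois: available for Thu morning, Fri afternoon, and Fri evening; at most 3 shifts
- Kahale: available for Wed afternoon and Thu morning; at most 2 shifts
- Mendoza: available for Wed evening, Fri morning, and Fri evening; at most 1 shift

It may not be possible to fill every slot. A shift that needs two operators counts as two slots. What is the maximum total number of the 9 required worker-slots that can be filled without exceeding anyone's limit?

8

Total capacity across all operators is 1+1+3+2+1 = 8, and 9 slots are needed, so at most 8 can be filled.
An assignment achieving 8: Wed afternoon→Kahale, Wed evening→Mendoza, Thu morning→Dubois+Kahale, Thu afternoon→Varga, Fri morning→Larsen, Fri afternoon→Dubois, Fri evening→Dubois.
Loads: Varga 1/1, Larsen 1/1, Dubois 3/3, Kahale 2/2, Mendoza 1/1.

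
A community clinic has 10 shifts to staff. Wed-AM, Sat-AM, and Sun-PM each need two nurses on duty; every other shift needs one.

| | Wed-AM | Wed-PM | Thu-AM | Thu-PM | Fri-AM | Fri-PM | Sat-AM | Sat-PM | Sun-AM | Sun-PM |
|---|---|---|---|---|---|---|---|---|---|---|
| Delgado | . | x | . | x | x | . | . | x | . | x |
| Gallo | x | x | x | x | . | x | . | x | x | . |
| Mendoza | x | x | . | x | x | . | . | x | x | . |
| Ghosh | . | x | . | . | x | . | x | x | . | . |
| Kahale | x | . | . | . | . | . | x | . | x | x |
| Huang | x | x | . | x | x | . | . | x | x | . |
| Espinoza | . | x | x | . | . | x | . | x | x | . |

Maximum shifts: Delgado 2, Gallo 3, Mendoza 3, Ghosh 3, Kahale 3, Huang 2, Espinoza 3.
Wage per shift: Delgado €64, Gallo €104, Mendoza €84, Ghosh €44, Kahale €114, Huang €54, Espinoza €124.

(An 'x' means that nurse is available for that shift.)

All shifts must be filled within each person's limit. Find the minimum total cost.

€972

Sat-AM can only be covered by Ghosh and Kahale, so that assignment is forced.
Sun-PM can only be covered by Delgado and Kahale, so that assignment is forced.
Picking the cheapest available nurse for each shift independently would cost €922, but that ignores the shift limits.
An optimal schedule: Wed-AM→Huang+Mendoza, Wed-PM→Ghosh, Thu-AM→Gallo, Thu-PM→Huang, Fri-AM→Ghosh, Fri-PM→Gallo, Sat-AM→Ghosh+Kahale, Sat-PM→Delgado, Sun-AM→Mendoza, Sun-PM→Delgado+Kahale.
Total: 54 + 84 + 44 + 104 + 54 + 44 + 104 + 44 + 114 + 64 + 84 + 64 + 114 = €972.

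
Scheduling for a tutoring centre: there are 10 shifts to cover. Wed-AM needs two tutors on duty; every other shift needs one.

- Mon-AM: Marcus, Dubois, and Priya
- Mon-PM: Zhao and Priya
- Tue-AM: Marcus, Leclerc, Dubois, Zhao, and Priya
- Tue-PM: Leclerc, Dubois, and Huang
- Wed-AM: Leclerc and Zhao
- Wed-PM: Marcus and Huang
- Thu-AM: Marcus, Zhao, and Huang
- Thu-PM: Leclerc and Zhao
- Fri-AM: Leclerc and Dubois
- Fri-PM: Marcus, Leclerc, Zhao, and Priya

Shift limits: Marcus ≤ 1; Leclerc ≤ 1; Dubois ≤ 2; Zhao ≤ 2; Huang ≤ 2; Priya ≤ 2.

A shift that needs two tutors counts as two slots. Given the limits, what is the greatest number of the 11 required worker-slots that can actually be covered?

Total capacity across all tutors is 1+1+2+2+2+2 = 10, and 11 slots are needed, so at most 10 can be filled.
An assignment achieving 10: Mon-AM→Dubois, Mon-PM→Zhao, Tue-AM→Priya, Tue-PM→Huang, Wed-AM→Leclerc+Zhao, Wed-PM→Marcus, Thu-AM→Huang, Fri-AM→Dubois, Fri-PM→Priya.
Loads: Marcus 1/1, Leclerc 1/1, Dubois 2/2, Zhao 2/2, Huang 2/2, Priya 2/2.

10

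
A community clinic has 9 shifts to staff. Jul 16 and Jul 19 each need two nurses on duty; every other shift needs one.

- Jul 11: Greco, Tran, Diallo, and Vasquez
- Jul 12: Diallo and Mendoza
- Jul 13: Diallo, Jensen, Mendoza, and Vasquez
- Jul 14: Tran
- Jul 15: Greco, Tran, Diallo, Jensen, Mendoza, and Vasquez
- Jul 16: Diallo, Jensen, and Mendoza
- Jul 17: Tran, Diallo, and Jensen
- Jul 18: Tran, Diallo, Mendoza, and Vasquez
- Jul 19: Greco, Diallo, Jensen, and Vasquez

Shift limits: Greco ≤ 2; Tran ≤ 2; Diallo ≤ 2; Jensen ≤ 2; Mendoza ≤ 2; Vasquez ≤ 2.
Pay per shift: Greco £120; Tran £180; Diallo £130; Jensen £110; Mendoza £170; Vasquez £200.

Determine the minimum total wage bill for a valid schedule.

£1620

Jul 14 can only be covered by Tran, so that assignment is forced.
Picking the cheapest available nurse for each shift independently would cost £1360, but that ignores the shift limits.
An optimal schedule: Jul 11→Greco, Jul 12→Diallo, Jul 13→Jensen, Jul 14→Tran, Jul 15→Mendoza, Jul 16→Diallo+Jensen, Jul 17→Tran, Jul 18→Mendoza, Jul 19→Greco+Vasquez.
Total: 120 + 130 + 110 + 180 + 170 + 130 + 110 + 180 + 170 + 120 + 200 = £1620.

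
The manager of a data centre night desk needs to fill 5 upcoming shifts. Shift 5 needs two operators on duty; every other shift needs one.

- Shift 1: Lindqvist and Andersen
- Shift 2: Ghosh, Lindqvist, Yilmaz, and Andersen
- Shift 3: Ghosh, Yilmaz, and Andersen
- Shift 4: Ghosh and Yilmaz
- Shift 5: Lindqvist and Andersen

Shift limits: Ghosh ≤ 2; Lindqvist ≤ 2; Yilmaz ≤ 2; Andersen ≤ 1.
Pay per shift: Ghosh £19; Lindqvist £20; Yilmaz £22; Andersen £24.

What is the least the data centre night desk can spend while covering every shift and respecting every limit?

£124

Shift 5 can only be covered by Lindqvist and Andersen, so that assignment is forced.
Picking the cheapest available operator for each shift independently would cost £121, but that ignores the shift limits.
An optimal schedule: Shift 1→Lindqvist, Shift 2→Yilmaz, Shift 3→Ghosh, Shift 4→Ghosh, Shift 5→Lindqvist+Andersen.
Total: 20 + 22 + 19 + 19 + 20 + 24 = £124.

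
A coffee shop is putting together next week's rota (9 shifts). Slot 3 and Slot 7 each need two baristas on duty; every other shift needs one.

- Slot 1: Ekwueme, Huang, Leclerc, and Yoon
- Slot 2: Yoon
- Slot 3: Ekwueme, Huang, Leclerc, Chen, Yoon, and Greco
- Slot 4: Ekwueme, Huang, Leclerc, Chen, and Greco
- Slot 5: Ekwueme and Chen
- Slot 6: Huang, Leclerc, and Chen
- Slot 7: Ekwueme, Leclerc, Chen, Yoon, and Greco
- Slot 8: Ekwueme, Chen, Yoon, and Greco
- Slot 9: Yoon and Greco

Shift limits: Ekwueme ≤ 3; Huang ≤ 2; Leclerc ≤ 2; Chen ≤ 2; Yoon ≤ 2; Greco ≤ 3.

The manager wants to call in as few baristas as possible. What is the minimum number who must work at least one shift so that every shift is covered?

11 slots to fill and no one can take more than 3, so at least ⌈11/3⌉ = 4 baristas are needed.
Any 4 baristas together have capacity at most 3+3+2+2 = 10 < 11 slots, so 4 can never suffice.
Ekwueme, Huang, Leclerc, Chen, and Yoon alone can cover everything: Slot 1→Ekwueme, Slot 2→Yoon, Slot 3→Leclerc+Chen, Slot 4→Huang, Slot 5→Ekwueme, Slot 6→Huang, Slot 7→Leclerc+Chen, Slot 8→Ekwueme, Slot 9→Yoon.

5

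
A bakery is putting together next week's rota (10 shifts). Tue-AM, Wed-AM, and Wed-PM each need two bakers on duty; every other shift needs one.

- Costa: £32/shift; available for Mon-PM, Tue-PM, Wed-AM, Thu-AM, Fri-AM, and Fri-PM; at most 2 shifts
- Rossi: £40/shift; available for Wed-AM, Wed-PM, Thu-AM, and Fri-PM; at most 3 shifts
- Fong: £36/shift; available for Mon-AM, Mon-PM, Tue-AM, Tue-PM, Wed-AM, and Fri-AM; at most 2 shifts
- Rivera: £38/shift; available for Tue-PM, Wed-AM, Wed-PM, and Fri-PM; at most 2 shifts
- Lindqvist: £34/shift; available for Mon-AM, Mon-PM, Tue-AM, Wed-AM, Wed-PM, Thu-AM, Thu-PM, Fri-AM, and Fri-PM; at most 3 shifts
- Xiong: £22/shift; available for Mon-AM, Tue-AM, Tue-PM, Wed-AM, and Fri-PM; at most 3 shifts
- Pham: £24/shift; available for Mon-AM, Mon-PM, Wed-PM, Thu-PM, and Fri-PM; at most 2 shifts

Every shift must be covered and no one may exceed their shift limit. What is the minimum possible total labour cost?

Picking the cheapest available baker for each shift independently would cost £346, but that ignores the shift limits.
An optimal schedule: Mon-AM→Xiong, Mon-PM→Pham, Tue-AM→Xiong+Lindqvist, Tue-PM→Fong, Wed-AM→Lindqvist+Fong, Wed-PM→Lindqvist+Rivera, Thu-AM→Costa, Thu-PM→Pham, Fri-AM→Costa, Fri-PM→Xiong.
Total: 22 + 24 + 22 + 34 + 36 + 34 + 36 + 34 + 38 + 32 + 24 + 32 + 22 = £390.

£390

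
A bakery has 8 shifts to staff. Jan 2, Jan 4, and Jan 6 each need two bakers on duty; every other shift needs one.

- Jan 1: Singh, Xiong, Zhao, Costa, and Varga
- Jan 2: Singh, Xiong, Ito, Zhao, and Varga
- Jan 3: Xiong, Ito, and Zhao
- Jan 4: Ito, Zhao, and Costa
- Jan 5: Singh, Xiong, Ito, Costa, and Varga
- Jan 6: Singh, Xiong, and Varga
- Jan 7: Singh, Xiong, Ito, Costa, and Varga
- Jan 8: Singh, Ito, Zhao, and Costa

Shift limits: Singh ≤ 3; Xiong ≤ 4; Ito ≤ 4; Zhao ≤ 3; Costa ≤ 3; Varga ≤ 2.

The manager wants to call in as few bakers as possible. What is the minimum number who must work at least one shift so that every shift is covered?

11 slots to fill and no one can take more than 4, so at least ⌈11/4⌉ = 3 bakers are needed.
Shifts {Jan 4, Jan 6} need 4 slots, but among the bakers available for them (Singh, Xiong, Ito, Zhao, Costa, and Varga) any 3 together supply at most 3. So 3 bakers are not enough.
Singh, Xiong, Ito, and Zhao alone can cover everything: Jan 1→Singh, Jan 2→Xiong+Ito, Jan 3→Xiong, Jan 4→Ito+Zhao, Jan 5→Singh, Jan 6→Singh+Xiong, Jan 7→Xiong, Jan 8→Ito.

4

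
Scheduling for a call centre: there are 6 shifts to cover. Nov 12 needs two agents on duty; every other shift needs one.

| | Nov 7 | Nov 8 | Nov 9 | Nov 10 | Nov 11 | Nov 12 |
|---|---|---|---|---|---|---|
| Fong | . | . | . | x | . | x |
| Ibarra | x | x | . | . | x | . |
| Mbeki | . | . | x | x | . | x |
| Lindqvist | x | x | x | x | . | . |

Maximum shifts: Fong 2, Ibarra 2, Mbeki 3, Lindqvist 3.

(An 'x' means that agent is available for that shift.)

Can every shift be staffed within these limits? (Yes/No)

Yes

Nov 11 can only be covered by Ibarra, so that assignment is forced.
Nov 12 can only be covered by Fong and Mbeki, so that assignment is forced.
One valid schedule: Nov 7→Ibarra, Nov 8→Lindqvist, Nov 9→Mbeki, Nov 10→Fong, Nov 11→Ibarra, Nov 12→Fong+Mbeki.
Loads: Fong 2/2, Ibarra 2/2, Mbeki 2/3, Lindqvist 1/3 — all within limits.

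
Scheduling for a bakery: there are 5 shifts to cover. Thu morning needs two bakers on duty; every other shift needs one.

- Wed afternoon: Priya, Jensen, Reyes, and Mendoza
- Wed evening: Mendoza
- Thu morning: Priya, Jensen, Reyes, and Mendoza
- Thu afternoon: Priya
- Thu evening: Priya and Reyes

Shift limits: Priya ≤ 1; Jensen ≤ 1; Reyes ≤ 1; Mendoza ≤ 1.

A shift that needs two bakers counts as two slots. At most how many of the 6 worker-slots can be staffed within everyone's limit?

4

Total capacity across all bakers is 1+1+1+1 = 4, and 6 slots are needed, so at most 4 can be filled.
An assignment achieving 4: Wed afternoon→Jensen, Wed evening→Mendoza, Thu afternoon→Priya, Thu evening→Reyes.
Loads: Priya 1/1, Jensen 1/1, Reyes 1/1, Mendoza 1/1.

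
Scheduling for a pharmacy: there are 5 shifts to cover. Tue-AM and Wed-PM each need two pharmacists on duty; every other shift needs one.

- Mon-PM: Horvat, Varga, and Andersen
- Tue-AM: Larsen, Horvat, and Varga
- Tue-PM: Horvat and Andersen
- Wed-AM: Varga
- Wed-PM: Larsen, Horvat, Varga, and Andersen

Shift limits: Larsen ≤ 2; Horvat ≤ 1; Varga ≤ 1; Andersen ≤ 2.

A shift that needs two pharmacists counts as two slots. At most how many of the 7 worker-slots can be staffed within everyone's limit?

Total capacity across all pharmacists is 2+1+1+2 = 6, and 7 slots are needed, so at most 6 can be filled.
An assignment achieving 6: Mon-PM→Andersen, Tue-AM→Larsen, Tue-PM→Horvat, Wed-AM→Varga, Wed-PM→Larsen+Andersen.
Loads: Larsen 2/2, Horvat 1/1, Varga 1/1, Andersen 2/2.

6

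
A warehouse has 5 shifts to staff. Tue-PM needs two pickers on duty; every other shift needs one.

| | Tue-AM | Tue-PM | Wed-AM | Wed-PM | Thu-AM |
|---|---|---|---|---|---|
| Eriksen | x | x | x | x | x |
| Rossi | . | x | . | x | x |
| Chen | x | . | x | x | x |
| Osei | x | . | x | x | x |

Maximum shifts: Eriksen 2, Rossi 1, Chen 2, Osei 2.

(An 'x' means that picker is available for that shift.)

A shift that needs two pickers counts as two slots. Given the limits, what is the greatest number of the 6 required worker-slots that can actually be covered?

Total capacity across all pickers is 2+1+2+2 = 7, and 6 slots are needed, so at most 6 can be filled.
An assignment achieving 6: Tue-AM→Eriksen, Tue-PM→Eriksen+Rossi, Wed-AM→Chen, Wed-PM→Chen, Thu-AM→Osei.
Loads: Eriksen 2/2, Rossi 1/1, Chen 2/2, Osei 1/2.

6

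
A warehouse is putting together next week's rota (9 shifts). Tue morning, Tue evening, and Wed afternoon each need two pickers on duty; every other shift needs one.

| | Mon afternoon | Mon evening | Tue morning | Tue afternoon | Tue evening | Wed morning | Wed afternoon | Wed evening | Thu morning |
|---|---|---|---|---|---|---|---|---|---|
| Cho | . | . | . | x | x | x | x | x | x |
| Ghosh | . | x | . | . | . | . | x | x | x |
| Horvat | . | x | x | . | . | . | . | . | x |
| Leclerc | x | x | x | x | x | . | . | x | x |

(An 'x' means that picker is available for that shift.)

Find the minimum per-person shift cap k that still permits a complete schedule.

With 4 pickers and 12 worker-slots to fill, someone must work at least ⌈12/4⌉ = 3 shifts, so k ≥ 3.
k = 3 is infeasible (exhaustive check).
k = 4 works: Mon afternoon→Leclerc, Mon evening→Ghosh, Tue morning→Horvat+Leclerc, Tue afternoon→Cho, Tue evening→Cho+Leclerc, Wed morning→Cho, Wed afternoon→Cho+Ghosh, Wed evening→Ghosh, Thu morning→Ghosh.
Loads: Cho 4, Ghosh 4, Horvat 1, Leclerc 3 — all ≤ 4.

4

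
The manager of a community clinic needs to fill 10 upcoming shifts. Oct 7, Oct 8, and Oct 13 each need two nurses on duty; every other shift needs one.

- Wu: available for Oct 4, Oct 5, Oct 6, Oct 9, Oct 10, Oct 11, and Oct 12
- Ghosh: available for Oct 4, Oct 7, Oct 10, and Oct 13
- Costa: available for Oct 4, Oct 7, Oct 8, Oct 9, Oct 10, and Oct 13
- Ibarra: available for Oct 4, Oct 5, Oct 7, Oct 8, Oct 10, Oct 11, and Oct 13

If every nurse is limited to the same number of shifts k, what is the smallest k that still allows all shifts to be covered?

With 4 nurses and 13 worker-slots to fill, someone must work at least ⌈13/4⌉ = 4 shifts, so k ≥ 4.
k = 4 works: Oct 4→Ghosh, Oct 5→Wu, Oct 6→Wu, Oct 7→Ghosh+Costa, Oct 8→Costa+Ibarra, Oct 9→Wu, Oct 10→Ghosh, Oct 11→Ibarra, Oct 12→Wu, Oct 13→Ghosh+Costa.
Loads: Wu 4, Ghosh 4, Costa 3, Ibarra 2 — all ≤ 4.

4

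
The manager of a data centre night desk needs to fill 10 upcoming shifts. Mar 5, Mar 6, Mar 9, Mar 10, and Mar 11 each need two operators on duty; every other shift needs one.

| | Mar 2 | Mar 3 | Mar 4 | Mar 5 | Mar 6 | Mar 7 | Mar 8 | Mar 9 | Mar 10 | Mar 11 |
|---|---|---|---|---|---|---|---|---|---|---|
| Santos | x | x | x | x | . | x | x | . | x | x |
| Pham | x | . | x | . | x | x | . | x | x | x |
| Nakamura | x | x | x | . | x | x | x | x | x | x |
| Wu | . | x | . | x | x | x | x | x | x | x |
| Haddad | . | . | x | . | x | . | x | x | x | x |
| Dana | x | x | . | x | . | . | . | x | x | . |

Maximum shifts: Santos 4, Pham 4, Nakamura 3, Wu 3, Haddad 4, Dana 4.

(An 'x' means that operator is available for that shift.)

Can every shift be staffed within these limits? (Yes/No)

One valid schedule: Mar 2→Santos, Mar 3→Santos, Mar 4→Santos, Mar 5→Santos+Wu, Mar 6→Pham+Nakamura, Mar 7→Pham, Mar 8→Nakamura, Mar 9→Pham+Nakamura, Mar 10→Wu+Haddad, Mar 11→Pham+Wu.
Loads: Santos 4/4, Pham 4/4, Nakamura 3/3, Wu 3/3, Haddad 1/4, Dana 0/4 — all within limits.

Yes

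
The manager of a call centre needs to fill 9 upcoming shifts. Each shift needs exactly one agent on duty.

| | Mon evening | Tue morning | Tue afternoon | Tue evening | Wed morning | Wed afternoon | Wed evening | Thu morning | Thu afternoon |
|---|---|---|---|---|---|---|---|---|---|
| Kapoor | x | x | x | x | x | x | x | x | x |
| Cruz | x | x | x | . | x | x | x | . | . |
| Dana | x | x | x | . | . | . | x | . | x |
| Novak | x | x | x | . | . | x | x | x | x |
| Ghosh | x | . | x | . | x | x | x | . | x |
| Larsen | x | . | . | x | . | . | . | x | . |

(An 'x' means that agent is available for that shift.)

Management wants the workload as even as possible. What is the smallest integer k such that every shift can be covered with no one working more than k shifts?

With 6 agents and 9 worker-slots to fill, someone must work at least ⌈9/6⌉ = 2 shifts, so k ≥ 2.
k = 2 works: Mon evening→Ghosh, Tue morning→Cruz, Tue afternoon→Dana, Tue evening→Kapoor, Wed morning→Kapoor, Wed afternoon→Cruz, Wed evening→Novak, Thu morning→Novak, Thu afternoon→Dana.
Loads: Kapoor 2, Cruz 2, Dana 2, Novak 2, Ghosh 1, Larsen 0 — all ≤ 2.

2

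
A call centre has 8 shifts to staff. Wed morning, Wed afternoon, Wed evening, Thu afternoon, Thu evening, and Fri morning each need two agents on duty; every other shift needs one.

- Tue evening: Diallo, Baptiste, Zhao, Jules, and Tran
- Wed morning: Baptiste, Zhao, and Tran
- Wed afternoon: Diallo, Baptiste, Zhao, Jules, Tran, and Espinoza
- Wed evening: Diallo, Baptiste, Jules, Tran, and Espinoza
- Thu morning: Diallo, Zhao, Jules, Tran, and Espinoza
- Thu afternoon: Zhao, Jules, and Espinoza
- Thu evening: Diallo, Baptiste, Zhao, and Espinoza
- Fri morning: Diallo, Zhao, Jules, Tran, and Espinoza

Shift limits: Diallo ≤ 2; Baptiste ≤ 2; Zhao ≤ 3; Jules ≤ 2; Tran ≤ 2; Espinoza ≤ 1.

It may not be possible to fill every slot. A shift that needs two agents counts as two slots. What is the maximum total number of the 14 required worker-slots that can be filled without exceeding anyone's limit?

Total capacity across all agents is 2+2+3+2+2+1 = 12, and 14 slots are needed, so at most 12 can be filled.
An assignment achieving 12: Tue evening→Diallo, Wed morning→Baptiste+Zhao, Wed evening→Jules+Tran, Thu morning→Zhao, Thu afternoon→Zhao+Jules, Thu evening→Diallo+Baptiste, Fri morning→Tran+Espinoza.
Loads: Diallo 2/2, Baptiste 2/2, Zhao 3/3, Jules 2/2, Tran 2/2, Espinoza 1/1.

12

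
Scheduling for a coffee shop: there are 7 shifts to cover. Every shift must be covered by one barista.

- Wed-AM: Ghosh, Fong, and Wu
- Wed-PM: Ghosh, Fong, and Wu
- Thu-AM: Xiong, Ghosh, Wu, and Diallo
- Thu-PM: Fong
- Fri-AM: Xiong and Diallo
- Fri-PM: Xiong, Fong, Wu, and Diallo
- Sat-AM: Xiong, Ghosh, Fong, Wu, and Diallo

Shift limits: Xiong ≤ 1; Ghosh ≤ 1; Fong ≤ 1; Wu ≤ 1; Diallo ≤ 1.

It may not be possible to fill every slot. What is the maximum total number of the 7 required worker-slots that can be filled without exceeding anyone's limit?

Total capacity across all baristas is 1+1+1+1+1 = 5, and 7 slots are needed, so at most 5 can be filled.
An assignment achieving 5: Wed-AM→Ghosh, Wed-PM→Wu, Thu-AM→Diallo, Thu-PM→Fong, Fri-AM→Xiong.
Loads: Xiong 1/1, Ghosh 1/1, Fong 1/1, Wu 1/1, Diallo 1/1.

5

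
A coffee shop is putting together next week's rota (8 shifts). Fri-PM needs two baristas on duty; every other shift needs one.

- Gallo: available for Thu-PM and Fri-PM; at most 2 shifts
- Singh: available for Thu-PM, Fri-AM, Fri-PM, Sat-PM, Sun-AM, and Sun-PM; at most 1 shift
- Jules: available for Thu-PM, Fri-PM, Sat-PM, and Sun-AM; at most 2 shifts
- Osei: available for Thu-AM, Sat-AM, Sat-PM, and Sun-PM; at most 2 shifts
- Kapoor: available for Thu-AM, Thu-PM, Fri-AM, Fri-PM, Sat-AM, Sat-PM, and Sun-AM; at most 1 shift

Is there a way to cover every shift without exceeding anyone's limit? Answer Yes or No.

No

Total capacity is 2+1+2+2+1 = 8 but 9 worker-slots are needed — infeasible.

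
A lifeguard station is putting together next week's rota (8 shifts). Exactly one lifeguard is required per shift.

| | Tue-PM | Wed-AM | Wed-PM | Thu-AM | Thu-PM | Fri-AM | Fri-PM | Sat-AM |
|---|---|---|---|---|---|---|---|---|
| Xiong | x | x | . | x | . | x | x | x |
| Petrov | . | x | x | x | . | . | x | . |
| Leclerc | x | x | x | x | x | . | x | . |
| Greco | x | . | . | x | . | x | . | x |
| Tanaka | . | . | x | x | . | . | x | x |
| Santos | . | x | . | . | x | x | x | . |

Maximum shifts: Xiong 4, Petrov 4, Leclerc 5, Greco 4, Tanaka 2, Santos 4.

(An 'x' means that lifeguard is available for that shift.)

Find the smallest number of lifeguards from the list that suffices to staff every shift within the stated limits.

2

8 slots to fill and no one can take more than 5, so at least ⌈8/5⌉ = 2 lifeguards are needed.
Xiong and Leclerc alone can cover everything: Tue-PM→Xiong, Wed-AM→Xiong, Wed-PM→Leclerc, Thu-AM→Leclerc, Thu-PM→Leclerc, Fri-AM→Xiong, Fri-PM→Leclerc, Sat-AM→Xiong.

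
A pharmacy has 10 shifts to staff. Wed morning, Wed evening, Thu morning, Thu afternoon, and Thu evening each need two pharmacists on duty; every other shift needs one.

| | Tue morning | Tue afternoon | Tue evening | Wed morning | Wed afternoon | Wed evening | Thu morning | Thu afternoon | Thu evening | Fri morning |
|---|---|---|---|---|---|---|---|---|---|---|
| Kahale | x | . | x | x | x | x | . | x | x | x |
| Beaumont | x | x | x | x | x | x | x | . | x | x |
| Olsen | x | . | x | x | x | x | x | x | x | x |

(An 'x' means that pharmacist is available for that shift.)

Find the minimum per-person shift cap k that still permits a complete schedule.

5

With 3 pharmacists and 15 worker-slots to fill, someone must work at least ⌈15/3⌉ = 5 shifts, so k ≥ 5.
k = 5 works: Tue morning→Kahale, Tue afternoon→Beaumont, Tue evening→Kahale, Wed morning→Kahale+Beaumont, Wed afternoon→Kahale, Wed evening→Beaumont+Olsen, Thu morning→Beaumont+Olsen, Thu afternoon→Kahale+Olsen, Thu evening→Beaumont+Olsen, Fri morning→Olsen.
Loads: Kahale 5, Beaumont 5, Olsen 5 — all ≤ 5.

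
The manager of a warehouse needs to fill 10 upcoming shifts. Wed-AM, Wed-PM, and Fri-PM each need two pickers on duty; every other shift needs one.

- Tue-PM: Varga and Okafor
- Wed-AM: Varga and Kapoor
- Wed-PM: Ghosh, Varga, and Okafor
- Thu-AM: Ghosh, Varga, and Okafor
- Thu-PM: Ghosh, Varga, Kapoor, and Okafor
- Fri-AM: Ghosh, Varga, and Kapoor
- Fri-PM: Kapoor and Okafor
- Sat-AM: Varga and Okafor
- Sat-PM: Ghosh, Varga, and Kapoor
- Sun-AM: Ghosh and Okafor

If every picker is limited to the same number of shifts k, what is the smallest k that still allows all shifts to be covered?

With 4 pickers and 13 worker-slots to fill, someone must work at least ⌈13/4⌉ = 4 shifts, so k ≥ 4.
k = 4 works: Tue-PM→Varga, Wed-AM→Varga+Kapoor, Wed-PM→Ghosh+Varga, Thu-AM→Ghosh, Thu-PM→Kapoor, Fri-AM→Ghosh, Fri-PM→Kapoor+Okafor, Sat-AM→Varga, Sat-PM→Kapoor, Sun-AM→Ghosh.
Loads: Ghosh 4, Varga 4, Kapoor 4, Okafor 1 — all ≤ 4.

4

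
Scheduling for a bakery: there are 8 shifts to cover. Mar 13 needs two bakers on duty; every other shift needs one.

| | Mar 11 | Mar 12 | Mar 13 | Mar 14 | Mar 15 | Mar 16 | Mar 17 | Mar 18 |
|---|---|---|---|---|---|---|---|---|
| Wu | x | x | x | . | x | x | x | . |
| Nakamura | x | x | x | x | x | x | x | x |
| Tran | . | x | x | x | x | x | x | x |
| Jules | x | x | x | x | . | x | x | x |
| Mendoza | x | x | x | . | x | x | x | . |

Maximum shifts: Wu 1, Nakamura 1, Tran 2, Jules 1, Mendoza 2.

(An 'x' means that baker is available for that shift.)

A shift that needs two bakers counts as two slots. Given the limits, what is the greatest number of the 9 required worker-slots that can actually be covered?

7

Total capacity across all bakers is 1+1+2+1+2 = 7, and 9 slots are needed, so at most 7 can be filled.
An assignment achieving 7: Mar 11→Wu, Mar 12→Jules, Mar 13→Mendoza, Mar 14→Nakamura, Mar 15→Tran, Mar 16→Mendoza, Mar 18→Tran.
Loads: Wu 1/1, Nakamura 1/1, Tran 2/2, Jules 1/1, Mendoza 2/2.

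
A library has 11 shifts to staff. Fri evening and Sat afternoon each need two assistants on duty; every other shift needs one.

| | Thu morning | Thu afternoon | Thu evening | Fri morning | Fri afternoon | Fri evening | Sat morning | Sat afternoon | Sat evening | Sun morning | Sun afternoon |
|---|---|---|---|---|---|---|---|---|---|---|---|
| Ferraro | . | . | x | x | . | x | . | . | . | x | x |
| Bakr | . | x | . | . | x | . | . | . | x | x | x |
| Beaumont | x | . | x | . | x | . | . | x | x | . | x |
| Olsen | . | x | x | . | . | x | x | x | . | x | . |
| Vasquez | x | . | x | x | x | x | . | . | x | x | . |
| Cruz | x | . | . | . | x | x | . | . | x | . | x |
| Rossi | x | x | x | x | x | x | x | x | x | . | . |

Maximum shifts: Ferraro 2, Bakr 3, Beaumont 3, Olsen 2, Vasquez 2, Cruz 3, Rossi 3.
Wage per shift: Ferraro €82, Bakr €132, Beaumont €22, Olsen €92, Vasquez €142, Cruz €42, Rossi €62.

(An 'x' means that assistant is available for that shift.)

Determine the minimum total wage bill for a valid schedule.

€726

Picking the cheapest available assistant for each shift independently would cost €566, but that ignores the shift limits.
An optimal schedule: Thu morning→Beaumont, Thu afternoon→Rossi, Thu evening→Ferraro, Fri morning→Rossi, Fri afternoon→Cruz, Fri evening→Cruz+Olsen, Sat morning→Rossi, Sat afternoon→Beaumont+Olsen, Sat evening→Cruz, Sun morning→Ferraro, Sun afternoon→Beaumont.
Total: 22 + 62 + 82 + 62 + 42 + 42 + 92 + 62 + 22 + 92 + 42 + 82 + 22 = €726.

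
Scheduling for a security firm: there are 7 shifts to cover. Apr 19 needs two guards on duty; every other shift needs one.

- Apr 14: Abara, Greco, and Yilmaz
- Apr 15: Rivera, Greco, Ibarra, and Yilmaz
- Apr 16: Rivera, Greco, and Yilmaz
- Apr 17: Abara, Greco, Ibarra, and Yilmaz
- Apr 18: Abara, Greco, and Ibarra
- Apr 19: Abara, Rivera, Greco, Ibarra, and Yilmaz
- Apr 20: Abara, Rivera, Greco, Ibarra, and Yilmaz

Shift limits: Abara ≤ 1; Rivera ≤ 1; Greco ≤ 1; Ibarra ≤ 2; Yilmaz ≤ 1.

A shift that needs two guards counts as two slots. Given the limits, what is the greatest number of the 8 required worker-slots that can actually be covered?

6

Total capacity across all guards is 1+1+1+2+1 = 6, and 8 slots are needed, so at most 6 can be filled.
An assignment achieving 6: Apr 14→Abara, Apr 15→Ibarra, Apr 16→Rivera, Apr 17→Ibarra, Apr 18→Greco, Apr 19→Yilmaz.
Loads: Abara 1/1, Rivera 1/1, Greco 1/1, Ibarra 2/2, Yilmaz 1/1.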